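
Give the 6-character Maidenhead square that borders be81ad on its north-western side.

BE71xe

Longitude subsquare a = 0; −1 → -1, wraps to 23 = x, carry into square.
Longitude square 8; −1 → 7.
Latitude subsquare d = 3; +1 → 4 = e.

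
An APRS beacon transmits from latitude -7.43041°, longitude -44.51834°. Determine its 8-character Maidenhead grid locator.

GI72rn76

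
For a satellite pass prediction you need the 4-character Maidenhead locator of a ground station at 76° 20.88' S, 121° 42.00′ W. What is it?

Shift to the Maidenhead origin (180°W, 90°S): lon 58.30, lat 13.65.
Field: lon ⌊58.30/20⌋ = 2 → C; lat ⌊13.65/10⌋ = 1 → B.
Square: lon ⌊18.30/2⌋ = 9; lat ⌊3.65/1⌋ = 3.

CB93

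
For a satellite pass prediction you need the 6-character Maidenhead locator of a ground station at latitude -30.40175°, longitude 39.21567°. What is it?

KF99oo

Offset from 180°W / 90°S: lon 219.2157°, lat 59.5983°.
Field: 219.2157/20 → 10 → K, 59.5983/10 → 5 → F; chars KF.
Square: 19.2157/2 → 9, 9.5983/1 → 9; chars 99.
Subsquare: 1.2157/0.0833333 → 14 → o, 0.5983/0.0416667 → 14 → o; chars oo.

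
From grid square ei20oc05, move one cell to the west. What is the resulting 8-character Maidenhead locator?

EI20nc95

Longitude extended square 0; −1 → -1, wraps to 9, carry into subsquare.
Longitude subsquare o = 14; −1 → 13 = n.
The latitude characters are unchanged.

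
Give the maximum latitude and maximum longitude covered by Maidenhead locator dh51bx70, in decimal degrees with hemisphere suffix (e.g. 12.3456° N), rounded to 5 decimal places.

18.03750° S, 109.85000° W

Field D=3, H=7: +3·20° lon, +7·10° lat → SW at lon -120°, lat -20°.
Square 5, 1: +5·2° lon, +1·1° lat → SW at lon -110°, lat -19°.
Subsquare b=1, x=23: +1·0.0833333° lon, +23·0.0416667° lat → SW at lon -109.917°, lat -18.0417°.
Extended square 7, 0: +7·0.00833333° lon, +0·0.00416667° lat → SW at lon -109.858°, lat -18.0417°.
Cell spans 0.00833333° lon × 0.00416667° lat. NE corner is SW corner plus one full cell.
latitude 18.03750° S, longitude 109.85000° W.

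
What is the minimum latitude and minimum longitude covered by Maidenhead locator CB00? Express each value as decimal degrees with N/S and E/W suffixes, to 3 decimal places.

Field C=2, B=1: +2·20° lon, +1·10° lat → SW at lon -140°, lat -80°.
Square 0, 0: +0·2° lon, +0·1° lat → SW at lon -140°, lat -80°.
latitude 80.000° S, longitude 140.000° W.

80.000° S, 140.000° W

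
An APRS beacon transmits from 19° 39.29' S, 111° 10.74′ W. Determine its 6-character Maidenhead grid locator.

Offset from 180°W / 90°S: lon 68.8210°, lat 70.3452°.
Field (20°×10°, letters A–R): 68.8210/20 → 3 → D, 70.3452/10 → 7 → H; chars DH.
Square (2°×1°, digits 0–9): 8.8210/2 → 4, 0.3452/1 → 0; chars 40.
Subsquare (5′×2.5′, letters a–x): 0.8210/0.0833333 → 9 → j, 0.3452/0.0416667 → 8 → i; chars ji.

DH40ji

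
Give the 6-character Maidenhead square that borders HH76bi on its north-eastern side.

HH76cj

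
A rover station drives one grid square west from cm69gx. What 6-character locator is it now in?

CM69fx

Longitude subsquare g = 6; −1 → 5 = f.
The latitude characters are unchanged.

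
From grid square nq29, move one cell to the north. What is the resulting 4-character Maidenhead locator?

Latitude square 9; +1 → 10, wraps to 0, carry into field.
Latitude field Q = 16; +1 → 17 = R.
The longitude characters are unchanged.

NR20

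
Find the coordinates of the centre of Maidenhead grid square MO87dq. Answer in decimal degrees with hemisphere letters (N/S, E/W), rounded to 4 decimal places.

57.6875° N, 76.2917° E

Field M=12, O=14: +12·20° lon, +14·10° lat → SW at lon 60°, lat 50°.
Square 8, 7: +8·2° lon, +7·1° lat → SW at lon 76°, lat 57°.
Subsquare d=3, q=16: +3·0.0833333° lon, +16·0.0416667° lat → SW at lon 76.25°, lat 57.6667°.
Cell spans 0.0833333° lon × 0.0416667° lat. Centre is SW corner plus half of each.
latitude 57.6875° N, longitude 76.2917° E.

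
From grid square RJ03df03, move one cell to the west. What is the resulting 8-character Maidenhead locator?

RJ03cf93

Longitude extended square 0; −1 → -1, wraps to 9, carry into subsquare.
Longitude subsquare d = 3; −1 → 2 = c.
The latitude characters are unchanged.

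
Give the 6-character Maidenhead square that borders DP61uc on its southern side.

Latitude subsquare c = 2; −1 → 1 = b.
The longitude characters are unchanged.

DP61ub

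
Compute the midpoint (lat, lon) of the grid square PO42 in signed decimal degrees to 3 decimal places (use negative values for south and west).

52.500, 129.000

Field P=15, O=14: +15·20° lon, +14·10° lat → SW at lon 120°, lat 50°.
Square 4, 2: +4·2° lon, +2·1° lat → SW at lon 128°, lat 52°.
Cell spans 2° lon × 1° lat. Centre is SW corner plus half of each.
latitude 52.500, longitude 129.000.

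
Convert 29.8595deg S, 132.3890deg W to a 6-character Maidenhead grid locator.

Offset from 180°W / 90°S: lon 47.6110°, lat 60.1405°.
Field (20°×10°, letters A–R): 47.6110/20 → 2 → C, 60.1405/10 → 6 → G; chars CG.
Square (2°×1°, digits 0–9): 7.6110/2 → 3, 0.1405/1 → 0; chars 30.
Subsquare (5′×2.5′, letters a–x): 1.6110/0.0833333 → 19 → t, 0.1405/0.0416667 → 3 → d; chars td.

CG30td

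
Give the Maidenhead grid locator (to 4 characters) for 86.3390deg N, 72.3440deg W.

Offset from 180°W / 90°S: lon 107.66°, lat 176.34°.
Field (20°×10°, letters A–R): lon ⌊107.66/20⌋ = 5 → F; lat ⌊176.34/10⌋ = 17 → R.
Square (2°×1°, digits 0–9): lon ⌊7.66/2⌋ = 3; lat ⌊6.34/1⌋ = 6.

FR36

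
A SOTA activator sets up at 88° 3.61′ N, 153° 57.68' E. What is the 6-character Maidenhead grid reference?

QR68xb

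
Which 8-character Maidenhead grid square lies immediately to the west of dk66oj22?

DK66oj12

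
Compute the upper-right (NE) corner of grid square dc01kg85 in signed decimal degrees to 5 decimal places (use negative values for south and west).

Field D=3, C=2: +3·20° lon, +2·10° lat → SW at lon -120°, lat -70°.
Square 0, 1: +0·2° lon, +1·1° lat → SW at lon -120°, lat -69°.
Subsquare k=10, g=6: +10·0.0833333° lon, +6·0.0416667° lat → SW at lon -119.167°, lat -68.75°.
Extended square 8, 5: +8·0.00833333° lon, +5·0.00416667° lat → SW at lon -119.1°, lat -68.7292°.
Cell spans 0.00833333° lon × 0.00416667° lat. NE corner is SW corner plus one full cell.
latitude -68.72500, longitude -119.09167.

-68.72500, -119.09167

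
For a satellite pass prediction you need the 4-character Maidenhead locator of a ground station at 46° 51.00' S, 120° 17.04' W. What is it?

CE93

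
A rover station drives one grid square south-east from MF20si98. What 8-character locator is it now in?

Longitude extended square 9; +1 → 10, wraps to 0, carry into subsquare.
Longitude subsquare s = 18; +1 → 19 = t.
Latitude extended square 8; −1 → 7.

MF20ti07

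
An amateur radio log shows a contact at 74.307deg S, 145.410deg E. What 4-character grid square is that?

QB25

Add 180° to longitude and 90° to latitude: 325.41, 15.69.
Field (20°×10°, letters A–R): 325.41/20 → 16 → Q, 15.69/10 → 1 → B; chars QB.
Square (2°×1°, digits 0–9): 5.41/2 → 2, 5.69/1 → 5; chars 25.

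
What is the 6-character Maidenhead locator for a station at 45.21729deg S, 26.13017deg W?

HE64ws

Add 180° to longitude and 90° to latitude: 153.8698, 44.7827.
Field: lon ⌊153.8698/20⌋ = 7 → H; lat ⌊44.7827/10⌋ = 4 → E.
Square: lon ⌊13.8698/2⌋ = 6; lat ⌊4.7827/1⌋ = 4.
Subsquare: lon ⌊1.8698/0.0833333⌋ = 22 → w; lat ⌊0.7827/0.0416667⌋ = 18 → s.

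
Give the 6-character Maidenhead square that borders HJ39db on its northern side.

HJ39dc

Latitude subsquare b = 1; +1 → 2 = c.
The longitude characters are unchanged.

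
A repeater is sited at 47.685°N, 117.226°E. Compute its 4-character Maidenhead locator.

ON87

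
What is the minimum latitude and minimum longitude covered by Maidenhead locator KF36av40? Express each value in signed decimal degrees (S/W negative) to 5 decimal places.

-33.12500, 26.03333

Field K=10, F=5: +10·20° lon, +5·10° lat → SW at lon 20°, lat -40°.
Square 3, 6: +3·2° lon, +6·1° lat → SW at lon 26°, lat -34°.
Subsquare a=0, v=21: +0·0.0833333° lon, +21·0.0416667° lat → SW at lon 26°, lat -33.125°.
Extended square 4, 0: +4·0.00833333° lon, +0·0.00416667° lat → SW at lon 26.0333°, lat -33.125°.
latitude -33.12500, longitude 26.03333.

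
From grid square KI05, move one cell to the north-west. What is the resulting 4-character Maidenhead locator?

JI96

Longitude square 0; −1 → -1, wraps to 9, carry into field.
Longitude field K = 10; −1 → 9 = J.
Latitude square 5; +1 → 6.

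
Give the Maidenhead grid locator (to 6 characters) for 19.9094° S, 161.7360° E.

Offset from 180°W / 90°S: lon 341.7360°, lat 70.0906°.
Field (20°×10°, letters A–R): lon ⌊341.7360/20⌋ = 17 → R; lat ⌊70.0906/10⌋ = 7 → H.
Square (2°×1°, digits 0–9): lon ⌊1.7360/2⌋ = 0; lat ⌊0.0906/1⌋ = 0.
Subsquare (5′×2.5′, letters a–x): lon ⌊1.7360/0.0833333⌋ = 20 → u; lat ⌊0.0906/0.0416667⌋ = 2 → c.

RH00uc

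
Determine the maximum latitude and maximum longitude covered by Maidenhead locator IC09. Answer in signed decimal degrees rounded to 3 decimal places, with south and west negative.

-60.000, -18.000

Field I=8, C=2: +8·20° lon, +2·10° lat → SW at lon -20°, lat -70°.
Square 0, 9: +0·2° lon, +9·1° lat → SW at lon -20°, lat -61°.
Cell spans 2° lon × 1° lat. NE corner is SW corner plus one full cell.
latitude -60.000, longitude -18.000.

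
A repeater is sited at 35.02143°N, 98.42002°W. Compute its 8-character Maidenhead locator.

Add 180° to longitude and 90° to latitude: 81.57998, 125.02143.
Field: 81.57998/20 → 4 → E, 125.02143/10 → 12 → M; chars EM.
Square: 1.57998/2 → 0, 5.02143/1 → 5; chars 05.
Subsquare: 1.57998/0.0833333 → 18 → s, 0.02143/0.0416667 → 0 → a; chars sa.
Extended square: 0.07998/0.00833333 → 9, 0.02143/0.00416667 → 5; chars 95.

EM05sa95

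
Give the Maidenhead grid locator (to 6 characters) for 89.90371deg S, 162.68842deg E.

Shift to the Maidenhead origin (180°W, 90°S): lon 342.6884, lat 0.0963.
Field: lon ⌊342.6884/20⌋ = 17 → R; lat ⌊0.0963/10⌋ = 0 → A.
Square: lon ⌊2.6884/2⌋ = 1; lat ⌊0.0963/1⌋ = 0.
Subsquare: lon ⌊0.6884/0.0833333⌋ = 8 → i; lat ⌊0.0963/0.0416667⌋ = 2 → c.

RA10ic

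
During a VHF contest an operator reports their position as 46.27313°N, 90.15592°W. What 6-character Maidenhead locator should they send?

Shift to the Maidenhead origin (180°W, 90°S): lon 89.8441, lat 136.2731.
Field: lon ⌊89.8441/20⌋ = 4 → E; lat ⌊136.2731/10⌋ = 13 → N.
Square: lon ⌊9.8441/2⌋ = 4; lat ⌊6.2731/1⌋ = 6.
Subsquare: lon ⌊1.8441/0.0833333⌋ = 22 → w; lat ⌊0.2731/0.0416667⌋ = 6 → g.

EN46wg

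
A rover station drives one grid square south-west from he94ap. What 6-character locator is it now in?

Longitude subsquare a = 0; −1 → -1, wraps to 23 = x, carry into square.
Longitude square 9; −1 → 8.
Latitude subsquare p = 15; −1 → 14 = o.

HE84xo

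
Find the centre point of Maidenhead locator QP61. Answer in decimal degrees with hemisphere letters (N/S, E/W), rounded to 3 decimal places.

61.500° N, 153.000° E

Field Q=16, P=15: +16·20° lon, +15·10° lat → SW at lon 140°, lat 60°.
Square 6, 1: +6·2° lon, +1·1° lat → SW at lon 152°, lat 61°.
Cell spans 2° lon × 1° lat. Centre is SW corner plus half of each.
latitude 61.500° N, longitude 153.000° E.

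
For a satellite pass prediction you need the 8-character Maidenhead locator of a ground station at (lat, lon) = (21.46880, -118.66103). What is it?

DL01ql02

Offset from 180°W / 90°S: lon 61.33897°, lat 111.46880°.
Field (20°×10°, letters A–R): lon ⌊61.33897/20⌋ = 3 → D; lat ⌊111.46880/10⌋ = 11 → L.
Square (2°×1°, digits 0–9): lon ⌊1.33897/2⌋ = 0; lat ⌊1.46880/1⌋ = 1.
Subsquare (5′×2.5′, letters a–x): lon ⌊1.33897/0.0833333⌋ = 16 → q; lat ⌊0.46880/0.0416667⌋ = 11 → l.
Extended square (30″×15″, digits 0–9): lon ⌊0.00564/0.00833333⌋ = 0; lat ⌊0.01047/0.00416667⌋ = 2.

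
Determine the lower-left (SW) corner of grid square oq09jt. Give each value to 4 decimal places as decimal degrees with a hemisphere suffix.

79.7917° N, 100.7500° E

Field O=14, Q=16: +14·20° lon, +16·10° lat → SW at lon 100°, lat 70°.
Square 0, 9: +0·2° lon, +9·1° lat → SW at lon 100°, lat 79°.
Subsquare j=9, t=19: +9·0.0833333° lon, +19·0.0416667° lat → SW at lon 100.75°, lat 79.7917°.
latitude 79.7917° N, longitude 100.7500° E.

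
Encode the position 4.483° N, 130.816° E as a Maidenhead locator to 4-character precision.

PJ54

Shift to the Maidenhead origin (180°W, 90°S): lon 310.82, lat 94.48.
Field: lon ⌊310.82/20⌋ = 15 → P; lat ⌊94.48/10⌋ = 9 → J.
Square: lon ⌊10.82/2⌋ = 5; lat ⌊4.48/1⌋ = 4.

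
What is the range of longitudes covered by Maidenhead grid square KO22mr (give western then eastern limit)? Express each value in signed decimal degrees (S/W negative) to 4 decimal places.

Field K=10, O=14: +10·20° lon, +14·10° lat → SW at lon 20°, lat 50°.
Square 2, 2: +2·2° lon, +2·1° lat → SW at lon 24°, lat 52°.
Subsquare m=12, r=17: +12·0.0833333° lon, +17·0.0416667° lat → SW at lon 25°, lat 52.7083°.
Cell spans 0.0833333° lon × 0.0416667° lat.
west 25.0000, east 25.0833.

25.0000, 25.0833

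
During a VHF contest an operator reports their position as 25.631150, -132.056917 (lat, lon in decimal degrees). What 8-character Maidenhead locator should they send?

CL35xp31

Add 180° to longitude and 90° to latitude: 47.94308, 115.63115.
Field: 47.94308/20 → 2 → C, 115.63115/10 → 11 → L; chars CL.
Square: 7.94308/2 → 3, 5.63115/1 → 5; chars 35.
Subsquare: 1.94308/0.0833333 → 23 → x, 0.63115/0.0416667 → 15 → p; chars xp.
Extended square: 0.02642/0.00833333 → 3, 0.00615/0.00416667 → 1; chars 31.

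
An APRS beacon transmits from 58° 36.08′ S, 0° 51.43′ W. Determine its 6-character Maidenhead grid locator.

Shift to the Maidenhead origin (180°W, 90°S): lon 179.1428, lat 31.3987.
Field (20°×10°, letters A–R): lon ⌊179.1428/20⌋ = 8 → I; lat ⌊31.3987/10⌋ = 3 → D.
Square (2°×1°, digits 0–9): lon ⌊19.1428/2⌋ = 9; lat ⌊1.3987/1⌋ = 1.
Subsquare (5′×2.5′, letters a–x): lon ⌊1.1428/0.0833333⌋ = 13 → n; lat ⌊0.3987/0.0416667⌋ = 9 → j.

ID91nj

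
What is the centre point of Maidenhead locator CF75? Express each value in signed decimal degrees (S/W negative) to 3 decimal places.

Field C=2, F=5: +2·20° lon, +5·10° lat → SW at lon -140°, lat -40°.
Square 7, 5: +7·2° lon, +5·1° lat → SW at lon -126°, lat -35°.
Cell spans 2° lon × 1° lat. Centre is SW corner plus half of each.
latitude -34.500, longitude -125.000.

-34.500, -125.000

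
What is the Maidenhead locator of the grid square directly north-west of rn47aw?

Longitude subsquare a = 0; −1 → -1, wraps to 23 = x, carry into square.
Longitude square 4; −1 → 3.
Latitude subsquare w = 22; +1 → 23 = x.

RN37xx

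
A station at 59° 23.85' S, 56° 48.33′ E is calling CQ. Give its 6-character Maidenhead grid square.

Add 180° to longitude and 90° to latitude: 236.8055, 30.6025.
Field: lon ⌊236.8055/20⌋ = 11 → L; lat ⌊30.6025/10⌋ = 3 → D.
Square: lon ⌊16.8055/2⌋ = 8; lat ⌊0.6025/1⌋ = 0.
Subsquare: lon ⌊0.8055/0.0833333⌋ = 9 → j; lat ⌊0.6025/0.0416667⌋ = 14 → o.

LD80jo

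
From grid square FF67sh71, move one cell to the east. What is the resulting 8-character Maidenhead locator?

FF67sh81

Longitude extended square 7; +1 → 8.
The latitude characters are unchanged.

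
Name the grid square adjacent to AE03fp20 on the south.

AE03fo29

Latitude extended square 0; −1 → -1, wraps to 9, carry into subsquare.
Latitude subsquare p = 15; −1 → 14 = o.
The longitude characters are unchanged.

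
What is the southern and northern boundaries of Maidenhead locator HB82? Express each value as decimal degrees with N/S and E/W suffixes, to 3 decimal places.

78.000° S, 77.000° S

Field H=7, B=1: +7·20° lon, +1·10° lat → SW at lon -40°, lat -80°.
Square 8, 2: +8·2° lon, +2·1° lat → SW at lon -24°, lat -78°.
Cell spans 2° lon × 1° lat.
south 78.000° S, north 77.000° S.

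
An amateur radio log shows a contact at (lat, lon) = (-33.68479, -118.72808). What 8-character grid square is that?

Add 180° to longitude and 90° to latitude: 61.27192, 56.31521.
Field: 61.27192/20 → 3 → D, 56.31521/10 → 5 → F; chars DF.
Square: 1.27192/2 → 0, 6.31521/1 → 6; chars 06.
Subsquare: 1.27192/0.0833333 → 15 → p, 0.31521/0.0416667 → 7 → h; chars ph.
Extended square: 0.02192/0.00833333 → 2, 0.02354/0.00416667 → 5; chars 25.

DF06ph25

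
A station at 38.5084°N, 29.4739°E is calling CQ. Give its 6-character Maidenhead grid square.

Shift to the Maidenhead origin (180°W, 90°S): lon 209.4739, lat 128.5084.
Field: 209.4739/20 → 10 → K, 128.5084/10 → 12 → M; chars KM.
Square: 9.4739/2 → 4, 8.5084/1 → 8; chars 48.
Subsquare: 1.4739/0.0833333 → 17 → r, 0.5084/0.0416667 → 12 → m; chars rm.

KM48rm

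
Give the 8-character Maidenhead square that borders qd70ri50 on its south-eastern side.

Longitude extended square 5; +1 → 6.
Latitude extended square 0; −1 → -1, wraps to 9, carry into subsquare.
Latitude subsquare i = 8; −1 → 7 = h.

QD70rh69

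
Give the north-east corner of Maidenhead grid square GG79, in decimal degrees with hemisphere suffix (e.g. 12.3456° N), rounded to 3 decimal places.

20.000° S, 44.000° W

Field G=6, G=6: +6·20° lon, +6·10° lat → SW at lon -60°, lat -30°.
Square 7, 9: +7·2° lon, +9·1° lat → SW at lon -46°, lat -21°.
Cell spans 2° lon × 1° lat. NE corner is SW corner plus one full cell.
latitude 20.000° S, longitude 44.000° W.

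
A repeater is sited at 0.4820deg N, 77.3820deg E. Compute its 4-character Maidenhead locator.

Offset from 180°W / 90°S: lon 257.38°, lat 90.48°.
Field (20°×10°, letters A–R): 257.38/20 → 12 → M, 90.48/10 → 9 → J; chars MJ.
Square (2°×1°, digits 0–9): 17.38/2 → 8, 0.48/1 → 0; chars 80.

MJ80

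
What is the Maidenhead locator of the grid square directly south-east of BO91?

CO00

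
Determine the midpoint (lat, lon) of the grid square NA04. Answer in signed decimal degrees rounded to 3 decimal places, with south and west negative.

-85.500, 81.000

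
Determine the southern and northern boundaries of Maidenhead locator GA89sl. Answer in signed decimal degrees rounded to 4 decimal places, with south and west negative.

-80.5417, -80.5000

Field G=6, A=0: +6·20° lon, +0·10° lat → SW at lon -60°, lat -90°.
Square 8, 9: +8·2° lon, +9·1° lat → SW at lon -44°, lat -81°.
Subsquare s=18, l=11: +18·0.0833333° lon, +11·0.0416667° lat → SW at lon -42.5°, lat -80.5417°.
Cell spans 0.0833333° lon × 0.0416667° lat.
south -80.5417, north -80.5000.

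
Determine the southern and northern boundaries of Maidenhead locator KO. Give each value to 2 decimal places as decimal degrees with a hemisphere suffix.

50.00° N, 60.00° N

Field K=10, O=14: +10·20° lon, +14·10° lat → SW at lon 20°, lat 50°.
Cell spans 20° lon × 10° lat.
south 50.00° N, north 60.00° N.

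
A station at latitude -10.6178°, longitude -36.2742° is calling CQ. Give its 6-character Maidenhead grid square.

HH19uj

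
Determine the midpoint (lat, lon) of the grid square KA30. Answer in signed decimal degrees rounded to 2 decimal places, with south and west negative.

Field K=10, A=0: +10·20° lon, +0·10° lat → SW at lon 20°, lat -90°.
Square 3, 0: +3·2° lon, +0·1° lat → SW at lon 26°, lat -90°.
Cell spans 2° lon × 1° lat. Centre is SW corner plus half of each.
latitude -89.50, longitude 27.00.

-89.50, 27.00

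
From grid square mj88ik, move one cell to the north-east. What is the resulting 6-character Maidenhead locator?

MJ88jl

Longitude subsquare i = 8; +1 → 9 = j.
Latitude subsquare k = 10; +1 → 11 = l.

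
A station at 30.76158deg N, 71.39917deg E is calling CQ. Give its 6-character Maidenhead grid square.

MM50qs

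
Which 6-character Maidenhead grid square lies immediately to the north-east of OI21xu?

OI31av

Longitude subsquare x = 23; +1 → 24, wraps to 0 = a, carry into square.
Longitude square 2; +1 → 3.
Latitude subsquare u = 20; +1 → 21 = v.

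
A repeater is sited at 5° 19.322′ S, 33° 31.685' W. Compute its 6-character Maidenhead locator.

HI34fq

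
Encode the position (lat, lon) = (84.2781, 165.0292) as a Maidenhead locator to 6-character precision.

Offset from 180°W / 90°S: lon 345.0292°, lat 174.2781°.
Field (20°×10°, letters A–R): 345.0292/20 → 17 → R, 174.2781/10 → 17 → R; chars RR.
Square (2°×1°, digits 0–9): 5.0292/2 → 2, 4.2781/1 → 4; chars 24.
Subsquare (5′×2.5′, letters a–x): 1.0292/0.0833333 → 12 → m, 0.2781/0.0416667 → 6 → g; chars mg.

RR24mg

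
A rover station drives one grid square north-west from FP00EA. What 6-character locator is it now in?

Longitude subsquare e = 4; −1 → 3 = d.
Latitude subsquare a = 0; +1 → 1 = b.

FP00db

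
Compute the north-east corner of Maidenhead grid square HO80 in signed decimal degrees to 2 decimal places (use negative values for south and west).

Field H=7, O=14: +7·20° lon, +14·10° lat → SW at lon -40°, lat 50°.
Square 8, 0: +8·2° lon, +0·1° lat → SW at lon -24°, lat 50°.
Cell spans 2° lon × 1° lat. NE corner is SW corner plus one full cell.
latitude 51.00, longitude -22.00.

51.00, -22.00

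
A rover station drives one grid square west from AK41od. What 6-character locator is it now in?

Longitude subsquare o = 14; −1 → 13 = n.
The latitude characters are unchanged.

AK41nd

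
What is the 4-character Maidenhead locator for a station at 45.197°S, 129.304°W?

CE54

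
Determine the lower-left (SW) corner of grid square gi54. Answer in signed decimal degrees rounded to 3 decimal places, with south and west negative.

-6.000, -50.000

Field G=6, I=8: +6·20° lon, +8·10° lat → SW at lon -60°, lat -10°.
Square 5, 4: +5·2° lon, +4·1° lat → SW at lon -50°, lat -6°.
latitude -6.000, longitude -50.000.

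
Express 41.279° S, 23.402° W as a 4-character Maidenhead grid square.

Offset from 180°W / 90°S: lon 156.60°, lat 48.72°.
Field: lon ⌊156.60/20⌋ = 7 → H; lat ⌊48.72/10⌋ = 4 → E.
Square: lon ⌊16.60/2⌋ = 8; lat ⌊8.72/1⌋ = 8.

HE88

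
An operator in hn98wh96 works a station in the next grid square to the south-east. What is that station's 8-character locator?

HN98xh05

Longitude extended square 9; +1 → 10, wraps to 0, carry into subsquare.
Longitude subsquare w = 22; +1 → 23 = x.
Latitude extended square 6; −1 → 5.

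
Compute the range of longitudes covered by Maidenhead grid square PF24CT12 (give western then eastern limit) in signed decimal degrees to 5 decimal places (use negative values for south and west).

124.17500, 124.18333

Field P=15, F=5: +15·20° lon, +5·10° lat → SW at lon 120°, lat -40°.
Square 2, 4: +2·2° lon, +4·1° lat → SW at lon 124°, lat -36°.
Subsquare c=2, t=19: +2·0.0833333° lon, +19·0.0416667° lat → SW at lon 124.167°, lat -35.2083°.
Extended square 1, 2: +1·0.00833333° lon, +2·0.00416667° lat → SW at lon 124.175°, lat -35.2°.
Cell spans 0.00833333° lon × 0.00416667° lat.
west 124.17500, east 124.18333.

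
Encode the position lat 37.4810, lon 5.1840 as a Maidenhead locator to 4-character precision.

Offset from 180°W / 90°S: lon 185.18°, lat 127.48°.
Field (20°×10°, letters A–R): lon ⌊185.18/20⌋ = 9 → J; lat ⌊127.48/10⌋ = 12 → M.
Square (2°×1°, digits 0–9): lon ⌊5.18/2⌋ = 2; lat ⌊7.48/1⌋ = 7.

JM27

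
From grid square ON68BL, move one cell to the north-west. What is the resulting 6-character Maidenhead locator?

Longitude subsquare b = 1; −1 → 0 = a.
Latitude subsquare l = 11; +1 → 12 = m.

ON68am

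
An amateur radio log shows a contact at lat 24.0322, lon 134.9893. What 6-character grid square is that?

Shift to the Maidenhead origin (180°W, 90°S): lon 314.9893, lat 114.0322.
Field: 314.9893/20 → 15 → P, 114.0322/10 → 11 → L; chars PL.
Square: 14.9893/2 → 7, 4.0322/1 → 4; chars 74.
Subsquare: 0.9893/0.0833333 → 11 → l, 0.0322/0.0416667 → 0 → a; chars la.

PL74la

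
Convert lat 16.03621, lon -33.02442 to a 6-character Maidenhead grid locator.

HK36la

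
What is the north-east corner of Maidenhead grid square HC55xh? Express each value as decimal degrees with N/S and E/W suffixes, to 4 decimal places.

64.6667° S, 28.0000° W

Field H=7, C=2: +7·20° lon, +2·10° lat → SW at lon -40°, lat -70°.
Square 5, 5: +5·2° lon, +5·1° lat → SW at lon -30°, lat -65°.
Subsquare x=23, h=7: +23·0.0833333° lon, +7·0.0416667° lat → SW at lon -28.0833°, lat -64.7083°.
Cell spans 0.0833333° lon × 0.0416667° lat. NE corner is SW corner plus one full cell.
latitude 64.6667° S, longitude 28.0000° W.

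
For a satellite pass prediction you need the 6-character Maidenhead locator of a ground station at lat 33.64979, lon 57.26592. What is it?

LM83pp

Shift to the Maidenhead origin (180°W, 90°S): lon 237.2659, lat 123.6498.
Field: lon ⌊237.2659/20⌋ = 11 → L; lat ⌊123.6498/10⌋ = 12 → M.
Square: lon ⌊17.2659/2⌋ = 8; lat ⌊3.6498/1⌋ = 3.
Subsquare: lon ⌊1.2659/0.0833333⌋ = 15 → p; lat ⌊0.6498/0.0416667⌋ = 15 → p.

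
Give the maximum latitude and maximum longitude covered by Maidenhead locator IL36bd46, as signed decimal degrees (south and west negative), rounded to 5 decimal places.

Field I=8, L=11: +8·20° lon, +11·10° lat → SW at lon -20°, lat 20°.
Square 3, 6: +3·2° lon, +6·1° lat → SW at lon -14°, lat 26°.
Subsquare b=1, d=3: +1·0.0833333° lon, +3·0.0416667° lat → SW at lon -13.9167°, lat 26.125°.
Extended square 4, 6: +4·0.00833333° lon, +6·0.00416667° lat → SW at lon -13.8833°, lat 26.15°.
Cell spans 0.00833333° lon × 0.00416667° lat. NE corner is SW corner plus one full cell.
latitude 26.15417, longitude -13.87500.

26.15417, -13.87500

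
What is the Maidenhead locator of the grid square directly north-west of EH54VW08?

EH54uw99

Longitude extended square 0; −1 → -1, wraps to 9, carry into subsquare.
Longitude subsquare v = 21; −1 → 20 = u.
Latitude extended square 8; +1 → 9.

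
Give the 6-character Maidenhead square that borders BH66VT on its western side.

Longitude subsquare v = 21; −1 → 20 = u.
The latitude characters are unchanged.

BH66ut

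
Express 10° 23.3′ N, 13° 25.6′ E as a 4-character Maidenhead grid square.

JK60

Add 180° to longitude and 90° to latitude: 193.43, 100.39.
Field: 193.43/20 → 9 → J, 100.39/10 → 10 → K; chars JK.
Square: 13.43/2 → 6, 0.39/1 → 0; chars 60.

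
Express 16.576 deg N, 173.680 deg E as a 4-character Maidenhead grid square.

RK66

Shift to the Maidenhead origin (180°W, 90°S): lon 353.68, lat 106.58.
Field: lon ⌊353.68/20⌋ = 17 → R; lat ⌊106.58/10⌋ = 10 → K.
Square: lon ⌊13.68/2⌋ = 6; lat ⌊6.58/1⌋ = 6.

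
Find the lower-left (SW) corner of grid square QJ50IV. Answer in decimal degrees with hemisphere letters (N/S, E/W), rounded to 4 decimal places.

Field Q=16, J=9: +16·20° lon, +9·10° lat → SW at lon 140°, lat 0°.
Square 5, 0: +5·2° lon, +0·1° lat → SW at lon 150°, lat 0°.
Subsquare i=8, v=21: +8·0.0833333° lon, +21·0.0416667° lat → SW at lon 150.667°, lat 0.875°.
latitude 0.8750° N, longitude 150.6667° E.

0.8750° N, 150.6667° E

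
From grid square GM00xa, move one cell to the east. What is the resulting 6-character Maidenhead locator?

Longitude subsquare x = 23; +1 → 24, wraps to 0 = a, carry into square.
Longitude square 0; +1 → 1.
The latitude characters are unchanged.

GM10aa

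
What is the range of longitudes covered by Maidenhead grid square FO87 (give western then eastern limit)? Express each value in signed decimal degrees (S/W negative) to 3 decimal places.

Field F=5, O=14: +5·20° lon, +14·10° lat → SW at lon -80°, lat 50°.
Square 8, 7: +8·2° lon, +7·1° lat → SW at lon -64°, lat 57°.
Cell spans 2° lon × 1° lat.
west -64.000, east -62.000.

-64.000, -62.000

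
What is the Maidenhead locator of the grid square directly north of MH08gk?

MH08gl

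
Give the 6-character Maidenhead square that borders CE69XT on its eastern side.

Longitude subsquare x = 23; +1 → 24, wraps to 0 = a, carry into square.
Longitude square 6; +1 → 7.
The latitude characters are unchanged.

CE79at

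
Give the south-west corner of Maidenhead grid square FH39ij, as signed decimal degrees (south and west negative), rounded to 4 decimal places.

-10.6250, -73.3333

Field F=5, H=7: +5·20° lon, +7·10° lat → SW at lon -80°, lat -20°.
Square 3, 9: +3·2° lon, +9·1° lat → SW at lon -74°, lat -11°.
Subsquare i=8, j=9: +8·0.0833333° lon, +9·0.0416667° lat → SW at lon -73.3333°, lat -10.625°.
latitude -10.6250, longitude -73.3333.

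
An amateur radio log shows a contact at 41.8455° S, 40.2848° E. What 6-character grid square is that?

Shift to the Maidenhead origin (180°W, 90°S): lon 220.2848, lat 48.1545.
Field: 220.2848/20 → 11 → L, 48.1545/10 → 4 → E; chars LE.
Square: 0.2848/2 → 0, 8.1545/1 → 8; chars 08.
Subsquare: 0.2848/0.0833333 → 3 → d, 0.1545/0.0416667 → 3 → d; chars dd.

LE08dd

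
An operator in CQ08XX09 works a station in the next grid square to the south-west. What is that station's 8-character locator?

CQ08wx98

Longitude extended square 0; −1 → -1, wraps to 9, carry into subsquare.
Longitude subsquare x = 23; −1 → 22 = w.
Latitude extended square 9; −1 → 8.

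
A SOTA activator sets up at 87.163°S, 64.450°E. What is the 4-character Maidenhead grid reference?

Add 180° to longitude and 90° to latitude: 244.45, 2.84.
Field: lon ⌊244.45/20⌋ = 12 → M; lat ⌊2.84/10⌋ = 0 → A.
Square: lon ⌊4.45/2⌋ = 2; lat ⌊2.84/1⌋ = 2.

MA22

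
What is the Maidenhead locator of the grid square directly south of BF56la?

BF55lx

Latitude subsquare a = 0; −1 → -1, wraps to 23 = x, carry into square.
Latitude square 6; −1 → 5.
The longitude characters are unchanged.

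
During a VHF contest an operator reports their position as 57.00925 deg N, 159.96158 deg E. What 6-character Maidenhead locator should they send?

QO97xa

Shift to the Maidenhead origin (180°W, 90°S): lon 339.9616, lat 147.0093.
Field (20°×10°, letters A–R): lon ⌊339.9616/20⌋ = 16 → Q; lat ⌊147.0093/10⌋ = 14 → O.
Square (2°×1°, digits 0–9): lon ⌊19.9616/2⌋ = 9; lat ⌊7.0093/1⌋ = 7.
Subsquare (5′×2.5′, letters a–x): lon ⌊1.9616/0.0833333⌋ = 23 → x; lat ⌊0.0093/0.0416667⌋ = 0 → a.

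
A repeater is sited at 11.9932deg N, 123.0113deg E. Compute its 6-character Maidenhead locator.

PK11mx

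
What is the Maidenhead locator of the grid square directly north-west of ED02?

DD93

Longitude square 0; −1 → -1, wraps to 9, carry into field.
Longitude field E = 4; −1 → 3 = D.
Latitude square 2; +1 → 3.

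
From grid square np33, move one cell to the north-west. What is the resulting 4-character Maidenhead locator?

NP24

Longitude square 3; −1 → 2.
Latitude square 3; +1 → 4.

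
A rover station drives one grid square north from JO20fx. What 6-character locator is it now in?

Latitude subsquare x = 23; +1 → 24, wraps to 0 = a, carry into square.
Latitude square 0; +1 → 1.
The longitude characters are unchanged.

JO21fa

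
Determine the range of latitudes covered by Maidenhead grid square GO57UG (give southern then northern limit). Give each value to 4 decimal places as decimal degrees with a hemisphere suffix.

57.2500° N, 57.2917° N

Field G=6, O=14: +6·20° lon, +14·10° lat → SW at lon -60°, lat 50°.
Square 5, 7: +5·2° lon, +7·1° lat → SW at lon -50°, lat 57°.
Subsquare u=20, g=6: +20·0.0833333° lon, +6·0.0416667° lat → SW at lon -48.3333°, lat 57.25°.
Cell spans 0.0833333° lon × 0.0416667° lat.
south 57.2500° N, north 57.2917° N.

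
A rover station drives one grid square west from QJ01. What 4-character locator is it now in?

PJ91

Longitude square 0; −1 → -1, wraps to 9, carry into field.
Longitude field Q = 16; −1 → 15 = P.
The latitude characters are unchanged.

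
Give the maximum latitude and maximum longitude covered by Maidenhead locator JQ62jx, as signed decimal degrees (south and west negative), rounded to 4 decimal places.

Field J=9, Q=16: +9·20° lon, +16·10° lat → SW at lon 0°, lat 70°.
Square 6, 2: +6·2° lon, +2·1° lat → SW at lon 12°, lat 72°.
Subsquare j=9, x=23: +9·0.0833333° lon, +23·0.0416667° lat → SW at lon 12.75°, lat 72.9583°.
Cell spans 0.0833333° lon × 0.0416667° lat. NE corner is SW corner plus one full cell.
latitude 73.0000, longitude 12.8333.

73.0000, 12.8333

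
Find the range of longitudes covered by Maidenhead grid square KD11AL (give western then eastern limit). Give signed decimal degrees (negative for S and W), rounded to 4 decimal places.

Field K=10, D=3: +10·20° lon, +3·10° lat → SW at lon 20°, lat -60°.
Square 1, 1: +1·2° lon, +1·1° lat → SW at lon 22°, lat -59°.
Subsquare a=0, l=11: +0·0.0833333° lon, +11·0.0416667° lat → SW at lon 22°, lat -58.5417°.
Cell spans 0.0833333° lon × 0.0416667° lat.
west 22.0000, east 22.0833.

22.0000, 22.0833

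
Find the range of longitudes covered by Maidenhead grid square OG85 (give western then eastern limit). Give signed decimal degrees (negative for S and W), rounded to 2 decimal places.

116.00, 118.00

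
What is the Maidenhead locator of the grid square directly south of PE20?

Latitude square 0; −1 → -1, wraps to 9, carry into field.
Latitude field E = 4; −1 → 3 = D.
The longitude characters are unchanged.

PD29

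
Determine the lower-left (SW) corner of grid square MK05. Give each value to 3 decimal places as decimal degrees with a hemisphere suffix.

Field M=12, K=10: +12·20° lon, +10·10° lat → SW at lon 60°, lat 10°.
Square 0, 5: +0·2° lon, +5·1° lat → SW at lon 60°, lat 15°.
latitude 15.000° N, longitude 60.000° E.

15.000° N, 60.000° E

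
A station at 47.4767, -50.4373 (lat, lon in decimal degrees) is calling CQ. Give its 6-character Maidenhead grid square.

GN47sl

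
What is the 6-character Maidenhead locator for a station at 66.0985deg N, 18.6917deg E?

Add 180° to longitude and 90° to latitude: 198.6917, 156.0985.
Field: lon ⌊198.6917/20⌋ = 9 → J; lat ⌊156.0985/10⌋ = 15 → P.
Square: lon ⌊18.6917/2⌋ = 9; lat ⌊6.0985/1⌋ = 6.
Subsquare: lon ⌊0.6917/0.0833333⌋ = 8 → i; lat ⌊0.0985/0.0416667⌋ = 2 → c.

JP96ic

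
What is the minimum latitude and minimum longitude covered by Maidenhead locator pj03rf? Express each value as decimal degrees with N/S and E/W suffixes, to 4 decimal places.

3.2083° N, 121.4167° E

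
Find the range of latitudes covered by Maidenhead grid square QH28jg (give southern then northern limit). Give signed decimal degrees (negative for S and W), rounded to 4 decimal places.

Field Q=16, H=7: +16·20° lon, +7·10° lat → SW at lon 140°, lat -20°.
Square 2, 8: +2·2° lon, +8·1° lat → SW at lon 144°, lat -12°.
Subsquare j=9, g=6: +9·0.0833333° lon, +6·0.0416667° lat → SW at lon 144.75°, lat -11.75°.
Cell spans 0.0833333° lon × 0.0416667° lat.
south -11.7500, north -11.7083.

-11.7500, -11.7083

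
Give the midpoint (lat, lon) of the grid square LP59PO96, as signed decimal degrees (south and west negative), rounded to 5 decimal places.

Field L=11, P=15: +11·20° lon, +15·10° lat → SW at lon 40°, lat 60°.
Square 5, 9: +5·2° lon, +9·1° lat → SW at lon 50°, lat 69°.
Subsquare p=15, o=14: +15·0.0833333° lon, +14·0.0416667° lat → SW at lon 51.25°, lat 69.5833°.
Extended square 9, 6: +9·0.00833333° lon, +6·0.00416667° lat → SW at lon 51.325°, lat 69.6083°.
Cell spans 0.00833333° lon × 0.00416667° lat. Centre is SW corner plus half of each.
latitude 69.61042, longitude 51.32917.

69.61042, 51.32917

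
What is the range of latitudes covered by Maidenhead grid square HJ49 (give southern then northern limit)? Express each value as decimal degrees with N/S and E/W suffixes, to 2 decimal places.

Field H=7, J=9: +7·20° lon, +9·10° lat → SW at lon -40°, lat 0°.
Square 4, 9: +4·2° lon, +9·1° lat → SW at lon -32°, lat 9°.
Cell spans 2° lon × 1° lat.
south 9.00° N, north 10.00° N.

9.00° N, 10.00° N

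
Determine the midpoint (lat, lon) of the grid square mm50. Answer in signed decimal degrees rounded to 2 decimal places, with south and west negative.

30.50, 71.00

Field M=12, M=12: +12·20° lon, +12·10° lat → SW at lon 60°, lat 30°.
Square 5, 0: +5·2° lon, +0·1° lat → SW at lon 70°, lat 30°.
Cell spans 2° lon × 1° lat. Centre is SW corner plus half of each.
latitude 30.50, longitude 71.00.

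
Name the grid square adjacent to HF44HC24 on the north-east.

HF44hc35

Longitude extended square 2; +1 → 3.
Latitude extended square 4; +1 → 5.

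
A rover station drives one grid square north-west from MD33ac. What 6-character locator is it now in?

MD23xd

Longitude subsquare a = 0; −1 → -1, wraps to 23 = x, carry into square.
Longitude square 3; −1 → 2.
Latitude subsquare c = 2; +1 → 3 = d.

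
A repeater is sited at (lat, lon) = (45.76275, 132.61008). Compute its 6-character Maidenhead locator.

PN65hs

Offset from 180°W / 90°S: lon 312.6101°, lat 135.7627°.
Field: 312.6101/20 → 15 → P, 135.7627/10 → 13 → N; chars PN.
Square: 12.6101/2 → 6, 5.7627/1 → 5; chars 65.
Subsquare: 0.6101/0.0833333 → 7 → h, 0.7627/0.0416667 → 18 → s; chars hs.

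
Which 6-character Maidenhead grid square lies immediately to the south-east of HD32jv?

Longitude subsquare j = 9; +1 → 10 = k.
Latitude subsquare v = 21; −1 → 20 = u.

HD32ku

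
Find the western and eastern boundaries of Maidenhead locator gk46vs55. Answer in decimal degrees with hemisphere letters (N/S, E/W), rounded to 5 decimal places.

Field G=6, K=10: +6·20° lon, +10·10° lat → SW at lon -60°, lat 10°.
Square 4, 6: +4·2° lon, +6·1° lat → SW at lon -52°, lat 16°.
Subsquare v=21, s=18: +21·0.0833333° lon, +18·0.0416667° lat → SW at lon -50.25°, lat 16.75°.
Extended square 5, 5: +5·0.00833333° lon, +5·0.00416667° lat → SW at lon -50.2083°, lat 16.7708°.
Cell spans 0.00833333° lon × 0.00416667° lat.
west 50.20833° W, east 50.20000° W.

50.20833° W, 50.20000° W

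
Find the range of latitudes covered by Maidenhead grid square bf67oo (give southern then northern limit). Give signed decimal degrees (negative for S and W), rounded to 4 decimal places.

Field B=1, F=5: +1·20° lon, +5·10° lat → SW at lon -160°, lat -40°.
Square 6, 7: +6·2° lon, +7·1° lat → SW at lon -148°, lat -33°.
Subsquare o=14, o=14: +14·0.0833333° lon, +14·0.0416667° lat → SW at lon -146.833°, lat -32.4167°.
Cell spans 0.0833333° lon × 0.0416667° lat.
south -32.4167, north -32.3750.

-32.4167, -32.3750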